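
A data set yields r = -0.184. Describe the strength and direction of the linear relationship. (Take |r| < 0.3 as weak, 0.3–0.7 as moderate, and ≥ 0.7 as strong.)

r = -0.184 < 0 so the relationship is negative.
|r| = 0.184, which falls in the weak range.

weak negative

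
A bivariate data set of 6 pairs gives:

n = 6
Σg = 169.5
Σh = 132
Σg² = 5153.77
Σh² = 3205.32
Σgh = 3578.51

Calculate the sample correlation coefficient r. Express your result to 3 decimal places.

-0.454

r = (nΣgh − ΣgΣh) / √[(nΣg² − (Σg)²)(nΣh² − (Σh)²)]
Numerator: 6×3578.51 − 169.5×132 = -902.94
Denominator: √[(30922.62 − 28730.25)(19231.92 − 17424)] = √[2192.37 × 1807.92] = 1990.8866
r = -902.94 / 1990.8866 ≈ -0.454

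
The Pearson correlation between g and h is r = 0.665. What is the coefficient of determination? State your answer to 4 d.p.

0.4422

r² = (0.665)² = 0.4422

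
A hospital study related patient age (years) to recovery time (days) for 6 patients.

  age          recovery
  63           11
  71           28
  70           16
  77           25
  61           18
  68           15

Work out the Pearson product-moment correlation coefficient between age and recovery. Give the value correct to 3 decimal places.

0.658

n = 6, Σx = 410, Σy = 113, Σx² = 28184, Σy² = 2335, Σxy = 7844
nΣxy − ΣxΣy = 47064 − 46330 = 734
nΣx² − (Σx)² = 169104 − 168100 = 1004; nΣy² − (Σy)² = 14010 − 12769 = 1241
r = 734 / √(1004 × 1241) = 734 / 1116.2276 ≈ 0.658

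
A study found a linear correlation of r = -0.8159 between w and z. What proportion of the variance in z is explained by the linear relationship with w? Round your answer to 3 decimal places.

0.666

r² = (-0.8159)² = 0.666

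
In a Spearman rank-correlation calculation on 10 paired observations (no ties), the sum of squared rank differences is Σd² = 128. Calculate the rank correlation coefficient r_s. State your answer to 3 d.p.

0.224

ρ = 1 − 6Σd² / [n(n²−1)] = 1 − 6×128 / (10×99)
  = 1 − 768/990 = 1 − 0.7758 ≈ 0.224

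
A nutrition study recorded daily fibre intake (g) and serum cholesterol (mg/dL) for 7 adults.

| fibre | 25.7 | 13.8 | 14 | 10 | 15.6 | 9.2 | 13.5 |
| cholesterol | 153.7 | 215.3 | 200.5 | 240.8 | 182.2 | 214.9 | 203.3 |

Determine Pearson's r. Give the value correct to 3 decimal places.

n = 7, Σx = 101.8, Σy = 1410.7, Σx² = 1657.18, Σy² = 288872.41, Σxy = 19700.18
nΣxy − ΣxΣy = 137901.26 − 143609.26 = -5708
nΣx² − (Σx)² = 11600.26 − 10363.24 = 1237.02; nΣy² − (Σy)² = 2022106.87 − 1990074.49 = 32032.38
r = -5708 / √(1237.02 × 32032.38) = -5708 / 6294.8149 ≈ -0.907

-0.907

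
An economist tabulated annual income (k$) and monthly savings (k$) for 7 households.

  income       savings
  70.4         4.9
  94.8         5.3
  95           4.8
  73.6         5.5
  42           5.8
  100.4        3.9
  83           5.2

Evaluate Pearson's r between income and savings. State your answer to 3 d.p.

n = 7, Σx = 559.2, Σy = 35.4, Σx² = 47118.32, Σy² = 181.28, Σxy = 2774.96
nΣxy − ΣxΣy = 19424.72 − 19795.68 = -370.96
nΣx² − (Σx)² = 329828.24 − 312704.64 = 17123.6; nΣy² − (Σy)² = 1268.96 − 1253.16 = 15.8
r = -370.96 / √(17123.6 × 15.8) = -370.96 / 520.1470 ≈ -0.713

-0.713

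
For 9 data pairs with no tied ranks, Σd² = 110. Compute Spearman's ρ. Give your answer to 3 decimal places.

0.083

ρ = 1 − 6Σd² / [n(n²−1)] = 1 − 6×110 / (9×80)
  = 1 − 660/720 = 1 − 0.9167 ≈ 0.083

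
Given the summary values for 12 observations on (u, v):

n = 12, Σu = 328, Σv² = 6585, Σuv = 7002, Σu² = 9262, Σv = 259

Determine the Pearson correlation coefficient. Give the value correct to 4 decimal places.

-0.1423

r = (nΣuv − ΣuΣv) / √[(nΣu² − (Σu)²)(nΣv² − (Σv)²)]
Numerator: 12×7002 − 328×259 = -928
Denominator: √[(111144 − 107584)(79020 − 67081)] = √[3560 × 11939] = 6519.4202
r = -928 / 6519.4202 ≈ -0.1423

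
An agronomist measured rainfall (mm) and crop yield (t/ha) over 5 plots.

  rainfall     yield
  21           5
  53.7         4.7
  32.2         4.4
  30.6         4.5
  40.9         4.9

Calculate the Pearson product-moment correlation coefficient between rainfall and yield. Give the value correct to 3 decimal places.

n = 5, Σx = 178.4, Σy = 23.5, Σx² = 6970.7, Σy² = 110.71, Σxy = 837.18
nΣxy − ΣxΣy = 4185.9 − 4192.4 = -6.5
nΣx² − (Σx)² = 34853.5 − 31826.56 = 3026.94; nΣy² − (Σy)² = 553.55 − 552.25 = 1.3
r = -6.5 / √(3026.94 × 1.3) = -6.5 / 62.7298 ≈ -0.104

-0.104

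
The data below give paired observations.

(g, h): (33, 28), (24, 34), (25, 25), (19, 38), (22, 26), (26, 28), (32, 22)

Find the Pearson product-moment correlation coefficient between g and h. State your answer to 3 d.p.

n = 7, Σg = 181, Σh = 201, Σg² = 4835, Σh² = 5953, Σgh = 5091
nΣgh − ΣgΣh = 35637 − 36381 = -744
nΣg² − (Σg)² = 33845 − 32761 = 1084; nΣh² − (Σh)² = 41671 − 40401 = 1270
r = -744 / √(1084 × 1270) = -744 / 1173.3201 ≈ -0.634

-0.634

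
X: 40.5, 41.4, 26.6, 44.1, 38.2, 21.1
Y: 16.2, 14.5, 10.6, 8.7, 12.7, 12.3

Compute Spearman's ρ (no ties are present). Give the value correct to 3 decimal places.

0.029

Rank X: 4, 5, 2, 6, 3, 1
Rank Y: 6, 5, 2, 1, 4, 3
d = rank(X) − rank(Y): -2, 0, 0, 5, -1, -2; Σd² = 34
ρ = 1 − 6Σd² / [n(n²−1)] = 1 − 6×34 / (6×35) = 1 − 204/210 ≈ 0.029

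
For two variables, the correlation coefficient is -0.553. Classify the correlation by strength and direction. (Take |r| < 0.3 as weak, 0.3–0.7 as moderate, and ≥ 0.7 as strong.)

r = -0.553 < 0 so the relationship is negative.
|r| = 0.553, which falls in the moderate range.

moderate negative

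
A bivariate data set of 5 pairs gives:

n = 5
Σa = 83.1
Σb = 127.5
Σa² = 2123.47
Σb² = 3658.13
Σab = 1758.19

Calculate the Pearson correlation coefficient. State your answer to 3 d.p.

r = (nΣab − ΣaΣb) / √[(nΣa² − (Σa)²)(nΣb² − (Σb)²)]
Numerator: 5×1758.19 − 83.1×127.5 = -1804.3
Denominator: √[(10617.35 − 6905.61)(18290.65 − 16256.25)] = √[3711.74 × 2034.4] = 2747.9381
r = -1804.3 / 2747.9381 ≈ -0.657

-0.657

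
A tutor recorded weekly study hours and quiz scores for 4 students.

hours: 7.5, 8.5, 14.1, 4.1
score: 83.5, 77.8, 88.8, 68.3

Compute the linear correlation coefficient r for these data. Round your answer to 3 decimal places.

0.891

n = 4, Σx = 34.2, Σy = 318.4, Σx² = 344.12, Σy² = 25575.42, Σxy = 2819.66
nΣxy − ΣxΣy = 11278.64 − 10889.28 = 389.36
nΣx² − (Σx)² = 1376.48 − 1169.64 = 206.84; nΣy² − (Σy)² = 102301.68 − 101378.56 = 923.12
r = 389.36 / √(206.84 × 923.12) = 389.36 / 436.9647 ≈ 0.891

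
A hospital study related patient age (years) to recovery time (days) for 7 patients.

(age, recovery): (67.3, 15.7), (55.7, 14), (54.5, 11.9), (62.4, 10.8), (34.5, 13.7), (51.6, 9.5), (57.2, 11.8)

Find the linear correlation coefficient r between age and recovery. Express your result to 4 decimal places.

0.0929

n = 7, Σx = 383.2, Σy = 87.4, Σx² = 21620.44, Σy² = 1117.92, Σxy = 4796.69
nΣxy − ΣxΣy = 33576.83 − 33491.68 = 85.15
nΣx² − (Σx)² = 151343.08 − 146842.24 = 4500.84; nΣy² − (Σy)² = 7825.44 − 7638.76 = 186.68
r = 85.15 / √(4500.84 × 186.68) = 85.15 / 916.6334 ≈ 0.0929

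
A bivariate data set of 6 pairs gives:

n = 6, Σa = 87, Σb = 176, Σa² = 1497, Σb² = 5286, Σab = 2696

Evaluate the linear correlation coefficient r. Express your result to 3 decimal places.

r = (nΣab − ΣaΣb) / √[(nΣa² − (Σa)²)(nΣb² − (Σb)²)]
Numerator: 6×2696 − 87×176 = 864
Denominator: √[(8982 − 7569)(31716 − 30976)] = √[1413 × 740] = 1022.5556
r = 864 / 1022.5556 ≈ 0.845

0.845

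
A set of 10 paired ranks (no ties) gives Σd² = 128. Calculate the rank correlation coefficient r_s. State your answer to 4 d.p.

0.2242

ρ = 1 − 6Σd² / [n(n²−1)] = 1 − 6×128 / (10×99)
  = 1 − 768/990 = 1 − 0.77576 ≈ 0.2242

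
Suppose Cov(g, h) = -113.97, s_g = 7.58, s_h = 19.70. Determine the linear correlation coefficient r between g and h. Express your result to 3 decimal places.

-0.763

r = Cov(g,h) / (s_g · s_h) = -113.97 / (7.58 × 19.70)
  = -113.97 / 149.3260 ≈ -0.763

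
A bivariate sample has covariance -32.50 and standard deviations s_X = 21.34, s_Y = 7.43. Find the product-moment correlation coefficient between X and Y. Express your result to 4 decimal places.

r = Cov(X,Y) / (s_X · s_Y) = -32.50 / (21.34 × 7.43)
  = -32.50 / 158.5562 ≈ -0.2050

-0.2050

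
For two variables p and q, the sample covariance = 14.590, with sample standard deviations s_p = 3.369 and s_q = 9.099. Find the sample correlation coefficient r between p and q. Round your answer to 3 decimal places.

0.476

r = Cov(p,q) / (s_p · s_q) = 14.590 / (3.369 × 9.099)
  = 14.590 / 30.6545 ≈ 0.476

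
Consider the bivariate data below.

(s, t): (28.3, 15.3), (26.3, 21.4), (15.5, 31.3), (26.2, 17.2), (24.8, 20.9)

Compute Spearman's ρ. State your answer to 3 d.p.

Rank s: 5, 4, 1, 3, 2
Rank t: 1, 4, 5, 2, 3
d = rank(s) − rank(t): 4, 0, -4, 1, -1; Σd² = 34
ρ = 1 − 6Σd² / [n(n²−1)] = 1 − 6×34 / (5×24) = 1 − 204/120 ≈ -0.700

-0.700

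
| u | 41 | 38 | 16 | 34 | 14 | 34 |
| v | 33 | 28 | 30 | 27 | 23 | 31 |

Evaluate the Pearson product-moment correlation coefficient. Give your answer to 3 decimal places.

0.578

n = 6, Σu = 177, Σv = 172, Σu² = 5889, Σv² = 4992, Σuv = 5191
nΣuv − ΣuΣv = 31146 − 30444 = 702
nΣu² − (Σu)² = 35334 − 31329 = 4005; nΣv² − (Σv)² = 29952 − 29584 = 368
r = 702 / √(4005 × 368) = 702 / 1214.0181 ≈ 0.578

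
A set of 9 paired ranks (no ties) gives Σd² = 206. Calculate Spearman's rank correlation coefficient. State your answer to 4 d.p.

ρ = 1 − 6Σd² / [n(n²−1)] = 1 − 6×206 / (9×80)
  = 1 − 1236/720 = 1 − 1.71667 ≈ -0.7167

-0.7167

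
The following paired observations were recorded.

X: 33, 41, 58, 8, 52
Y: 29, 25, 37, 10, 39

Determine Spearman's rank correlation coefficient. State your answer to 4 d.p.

0.8000

Rank X: 2, 3, 5, 1, 4
Rank Y: 3, 2, 4, 1, 5
d = rank(X) − rank(Y): -1, 1, 1, 0, -1; Σd² = 4
ρ = 1 − 6Σd² / [n(n²−1)] = 1 − 6×4 / (5×24) = 1 − 24/120 ≈ 0.8000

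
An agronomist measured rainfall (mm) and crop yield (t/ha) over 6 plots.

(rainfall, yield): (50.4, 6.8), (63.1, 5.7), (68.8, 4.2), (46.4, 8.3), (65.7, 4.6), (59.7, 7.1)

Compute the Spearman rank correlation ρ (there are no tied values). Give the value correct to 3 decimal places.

-0.943

Rank rainfall: 2, 4, 6, 1, 5, 3
Rank yield: 4, 3, 1, 6, 2, 5
d = rank(rainfall) − rank(yield): -2, 1, 5, -5, 3, -2; Σd² = 68
ρ = 1 − 6Σd² / [n(n²−1)] = 1 − 6×68 / (6×35) = 1 − 408/210 ≈ -0.943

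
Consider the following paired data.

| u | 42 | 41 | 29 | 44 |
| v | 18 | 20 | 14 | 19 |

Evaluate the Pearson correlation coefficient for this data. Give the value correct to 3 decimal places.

n = 4, Σu = 156, Σv = 71, Σu² = 6222, Σv² = 1281, Σuv = 2818
nΣuv − ΣuΣv = 11272 − 11076 = 196
nΣu² − (Σu)² = 24888 − 24336 = 552; nΣv² − (Σv)² = 5124 − 5041 = 83
r = 196 / √(552 × 83) = 196 / 214.0467 ≈ 0.916

0.916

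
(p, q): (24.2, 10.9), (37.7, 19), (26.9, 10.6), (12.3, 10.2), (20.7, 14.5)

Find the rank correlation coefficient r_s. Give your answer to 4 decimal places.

Rank p: 3, 5, 4, 1, 2
Rank q: 3, 5, 2, 1, 4
d = rank(p) − rank(q): 0, 0, 2, 0, -2; Σd² = 8
ρ = 1 − 6Σd² / [n(n²−1)] = 1 − 6×8 / (5×24) = 1 − 48/120 ≈ 0.6000

0.6000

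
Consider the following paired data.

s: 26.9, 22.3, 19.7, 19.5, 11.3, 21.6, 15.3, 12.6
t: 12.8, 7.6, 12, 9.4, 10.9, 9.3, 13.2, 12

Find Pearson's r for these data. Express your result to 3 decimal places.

-0.215

n = 8, Σs = 149.2, Σt = 87.2, Σs² = 2976.34, Σt² = 977.5, Σst = 1610.71
nΣst − ΣsΣt = 12885.68 − 13010.24 = -124.56
nΣs² − (Σs)² = 23810.72 − 22260.64 = 1550.08; nΣt² − (Σt)² = 7820 − 7603.84 = 216.16
r = -124.56 / √(1550.08 × 216.16) = -124.56 / 578.8482 ≈ -0.215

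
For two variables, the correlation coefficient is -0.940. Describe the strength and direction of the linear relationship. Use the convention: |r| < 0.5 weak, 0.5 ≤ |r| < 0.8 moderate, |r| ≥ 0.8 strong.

strong negative

r = -0.940 < 0 so the relationship is negative.
|r| = 0.940, which falls in the strong range.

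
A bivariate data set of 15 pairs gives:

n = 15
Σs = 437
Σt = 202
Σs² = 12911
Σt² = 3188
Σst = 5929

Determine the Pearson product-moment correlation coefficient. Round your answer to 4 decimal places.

r = (nΣst − ΣsΣt) / √[(nΣs² − (Σs)²)(nΣt² − (Σt)²)]
Numerator: 15×5929 − 437×202 = 661
Denominator: √[(193665 − 190969)(47820 − 40804)] = √[2696 × 7016] = 4349.1535
r = 661 / 4349.1535 ≈ 0.1520

0.1520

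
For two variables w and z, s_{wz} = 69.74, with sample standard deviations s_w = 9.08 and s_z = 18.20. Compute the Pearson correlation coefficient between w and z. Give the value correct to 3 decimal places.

0.422

r = Cov(w,z) / (s_w · s_z) = 69.74 / (9.08 × 18.20)
  = 69.74 / 165.2560 ≈ 0.422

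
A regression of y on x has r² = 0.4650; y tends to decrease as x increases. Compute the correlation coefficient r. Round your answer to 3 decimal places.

|r| = √0.4650 = 0.682
The association is negative, so r = −0.682.

-0.682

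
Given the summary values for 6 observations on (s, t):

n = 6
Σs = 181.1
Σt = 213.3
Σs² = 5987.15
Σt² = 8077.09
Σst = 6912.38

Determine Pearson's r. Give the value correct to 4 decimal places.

r = (nΣst − ΣsΣt) / √[(nΣs² − (Σs)²)(nΣt² − (Σt)²)]
Numerator: 6×6912.38 − 181.1×213.3 = 2845.65
Denominator: √[(35922.9 − 32797.21)(48462.54 − 45496.89)] = √[3125.69 × 2965.65] = 3044.6186
r = 2845.65 / 3044.6186 ≈ 0.9346

0.9346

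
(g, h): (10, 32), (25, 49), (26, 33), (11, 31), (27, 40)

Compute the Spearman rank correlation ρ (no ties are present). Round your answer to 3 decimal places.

0.600

Rank g: 1, 3, 4, 2, 5
Rank h: 2, 5, 3, 1, 4
d = rank(g) − rank(h): -1, -2, 1, 1, 1; Σd² = 8
ρ = 1 − 6Σd² / [n(n²−1)] = 1 − 6×8 / (5×24) = 1 − 48/120 ≈ 0.600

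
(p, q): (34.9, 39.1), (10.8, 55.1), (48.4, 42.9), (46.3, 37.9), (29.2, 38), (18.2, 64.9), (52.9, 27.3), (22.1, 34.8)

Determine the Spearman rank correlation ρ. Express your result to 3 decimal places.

Rank p: 5, 1, 7, 6, 4, 2, 8, 3
Rank q: 5, 7, 6, 3, 4, 8, 1, 2
d = rank(p) − rank(q): 0, -6, 1, 3, 0, -6, 7, 1; Σd² = 132
ρ = 1 − 6Σd² / [n(n²−1)] = 1 − 6×132 / (8×63) = 1 − 792/504 ≈ -0.571

-0.571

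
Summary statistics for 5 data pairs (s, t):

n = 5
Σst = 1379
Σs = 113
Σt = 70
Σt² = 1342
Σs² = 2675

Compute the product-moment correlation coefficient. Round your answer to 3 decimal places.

-0.969

r = (nΣst − ΣsΣt) / √[(nΣs² − (Σs)²)(nΣt² − (Σt)²)]
Numerator: 5×1379 − 113×70 = -1015
Denominator: √[(13375 − 12769)(6710 − 4900)] = √[606 × 1810] = 1047.3108
r = -1015 / 1047.3108 ≈ -0.969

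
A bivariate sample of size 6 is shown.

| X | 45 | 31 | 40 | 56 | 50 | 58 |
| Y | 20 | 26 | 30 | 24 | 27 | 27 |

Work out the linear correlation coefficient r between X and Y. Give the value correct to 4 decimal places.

-0.1198

n = 6, ΣX = 280, ΣY = 154, ΣX² = 13586, ΣY² = 4010, ΣXY = 7166
nΣXY − ΣXΣY = 42996 − 43120 = -124
nΣX² − (ΣX)² = 81516 − 78400 = 3116; nΣY² − (ΣY)² = 24060 − 23716 = 344
r = -124 / √(3116 × 344) = -124 / 1035.3280 ≈ -0.1198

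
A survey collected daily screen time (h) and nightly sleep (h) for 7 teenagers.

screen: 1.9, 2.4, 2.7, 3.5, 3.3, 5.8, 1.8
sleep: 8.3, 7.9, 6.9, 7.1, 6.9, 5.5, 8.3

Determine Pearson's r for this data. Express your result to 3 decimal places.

-0.951

n = 7, Σx = 21.4, Σy = 50.9, Σx² = 76.68, Σy² = 376.07, Σxy = 147.82
nΣxy − ΣxΣy = 1034.74 − 1089.26 = -54.52
nΣx² − (Σx)² = 536.76 − 457.96 = 78.8; nΣy² − (Σy)² = 2632.49 − 2590.81 = 41.68
r = -54.52 / √(78.8 × 41.68) = -54.52 / 57.3095 ≈ -0.951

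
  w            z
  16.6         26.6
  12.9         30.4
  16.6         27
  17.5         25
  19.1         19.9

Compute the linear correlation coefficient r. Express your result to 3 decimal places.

n = 5, Σw = 82.7, Σz = 128.9, Σw² = 1388.59, Σz² = 3381.73, Σwz = 2099.51
nΣwz − ΣwΣz = 10497.55 − 10660.03 = -162.48
nΣw² − (Σw)² = 6942.95 − 6839.29 = 103.66; nΣz² − (Σz)² = 16908.65 − 16615.21 = 293.44
r = -162.48 / √(103.66 × 293.44) = -162.48 / 174.4075 ≈ -0.932

-0.932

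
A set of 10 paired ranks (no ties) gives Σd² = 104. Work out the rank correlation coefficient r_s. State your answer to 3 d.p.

0.370

ρ = 1 − 6Σd² / [n(n²−1)] = 1 − 6×104 / (10×99)
  = 1 − 624/990 = 1 − 0.6303 ≈ 0.370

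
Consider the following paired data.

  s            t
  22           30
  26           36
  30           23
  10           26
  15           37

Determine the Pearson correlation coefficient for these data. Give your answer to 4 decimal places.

-0.1524

n = 5, Σs = 103, Σt = 152, Σs² = 2385, Σt² = 4770, Σst = 3101
nΣst − ΣsΣt = 15505 − 15656 = -151
nΣs² − (Σs)² = 11925 − 10609 = 1316; nΣt² − (Σt)² = 23850 − 23104 = 746
r = -151 / √(1316 × 746) = -151 / 990.8259 ≈ -0.1524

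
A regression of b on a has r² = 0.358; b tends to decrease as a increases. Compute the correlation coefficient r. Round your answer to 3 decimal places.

-0.598

|r| = √0.358 = 0.598
The association is negative, so r = −0.598.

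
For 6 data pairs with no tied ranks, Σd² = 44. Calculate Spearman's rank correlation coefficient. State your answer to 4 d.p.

ρ = 1 − 6Σd² / [n(n²−1)] = 1 − 6×44 / (6×35)
  = 1 − 264/210 = 1 − 1.25714 ≈ -0.2571

-0.2571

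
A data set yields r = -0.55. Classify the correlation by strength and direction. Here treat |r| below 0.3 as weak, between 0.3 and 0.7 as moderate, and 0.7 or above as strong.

moderate negative

r = -0.55 < 0 so the relationship is negative.
|r| = 0.55, which falls in the moderate range.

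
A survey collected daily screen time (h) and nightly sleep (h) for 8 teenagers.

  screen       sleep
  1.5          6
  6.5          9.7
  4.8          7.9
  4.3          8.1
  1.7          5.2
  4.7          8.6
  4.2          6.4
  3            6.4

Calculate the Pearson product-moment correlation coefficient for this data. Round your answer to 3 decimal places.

0.916

n = 8, Σx = 30.7, Σy = 58.3, Σx² = 137.65, Σy² = 441.03, Σxy = 240.14
nΣxy − ΣxΣy = 1921.12 − 1789.81 = 131.31
nΣx² − (Σx)² = 1101.2 − 942.49 = 158.71; nΣy² − (Σy)² = 3528.24 − 3398.89 = 129.35
r = 131.31 / √(158.71 × 129.35) = 131.31 / 143.2799 ≈ 0.916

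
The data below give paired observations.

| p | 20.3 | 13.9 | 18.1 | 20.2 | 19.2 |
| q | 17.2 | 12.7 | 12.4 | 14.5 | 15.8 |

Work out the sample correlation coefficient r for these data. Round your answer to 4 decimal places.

n = 5, Σp = 91.7, Σq = 72.6, Σp² = 1709.59, Σq² = 1070.78, Σpq = 1346.39
nΣpq − ΣpΣq = 6731.95 − 6657.42 = 74.53
nΣp² − (Σp)² = 8547.95 − 8408.89 = 139.06; nΣq² − (Σq)² = 5353.9 − 5270.76 = 83.14
r = 74.53 / √(139.06 × 83.14) = 74.53 / 107.5242 ≈ 0.6931

0.6931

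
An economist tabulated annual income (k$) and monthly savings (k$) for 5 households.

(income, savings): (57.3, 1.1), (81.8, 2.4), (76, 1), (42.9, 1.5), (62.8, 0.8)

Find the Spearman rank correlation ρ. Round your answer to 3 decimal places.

Rank income: 2, 5, 4, 1, 3
Rank savings: 3, 5, 2, 4, 1
d = rank(income) − rank(savings): -1, 0, 2, -3, 2; Σd² = 18
ρ = 1 − 6Σd² / [n(n²−1)] = 1 − 6×18 / (5×24) = 1 − 108/120 ≈ 0.100

0.100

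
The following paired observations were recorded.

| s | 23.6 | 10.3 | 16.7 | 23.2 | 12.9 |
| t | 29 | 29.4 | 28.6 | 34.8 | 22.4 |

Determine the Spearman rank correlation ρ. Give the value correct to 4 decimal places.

Rank s: 5, 1, 3, 4, 2
Rank t: 3, 4, 2, 5, 1
d = rank(s) − rank(t): 2, -3, 1, -1, 1; Σd² = 16
ρ = 1 − 6Σd² / [n(n²−1)] = 1 − 6×16 / (5×24) = 1 − 96/120 ≈ 0.2000

0.2000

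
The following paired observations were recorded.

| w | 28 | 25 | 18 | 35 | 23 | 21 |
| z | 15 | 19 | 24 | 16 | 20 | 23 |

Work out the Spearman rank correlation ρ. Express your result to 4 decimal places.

-0.9429

Rank w: 5, 4, 1, 6, 3, 2
Rank z: 1, 3, 6, 2, 4, 5
d = rank(w) − rank(z): 4, 1, -5, 4, -1, -3; Σd² = 68
ρ = 1 − 6Σd² / [n(n²−1)] = 1 − 6×68 / (6×35) = 1 − 408/210 ≈ -0.9429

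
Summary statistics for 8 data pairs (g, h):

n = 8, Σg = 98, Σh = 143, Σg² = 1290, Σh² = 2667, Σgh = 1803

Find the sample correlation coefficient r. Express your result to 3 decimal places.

0.514

r = (nΣgh − ΣgΣh) / √[(nΣg² − (Σg)²)(nΣh² − (Σh)²)]
Numerator: 8×1803 − 98×143 = 410
Denominator: √[(10320 − 9604)(21336 − 20449)] = √[716 × 887] = 796.9266
r = 410 / 796.9266 ≈ 0.514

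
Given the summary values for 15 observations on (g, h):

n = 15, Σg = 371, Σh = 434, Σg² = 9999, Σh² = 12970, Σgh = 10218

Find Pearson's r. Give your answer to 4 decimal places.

r = (nΣgh − ΣgΣh) / √[(nΣg² − (Σg)²)(nΣh² − (Σh)²)]
Numerator: 15×10218 − 371×434 = -7744
Denominator: √[(149985 − 137641)(194550 − 188356)] = √[12344 × 6194] = 8744.0686
r = -7744 / 8744.0686 ≈ -0.8856

-0.8856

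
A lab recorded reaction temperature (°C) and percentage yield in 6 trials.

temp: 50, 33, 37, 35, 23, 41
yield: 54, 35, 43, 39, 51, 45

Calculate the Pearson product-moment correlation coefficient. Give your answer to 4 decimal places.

n = 6, Σx = 219, Σy = 267, Σx² = 8393, Σy² = 12137, Σxy = 9829
nΣxy − ΣxΣy = 58974 − 58473 = 501
nΣx² − (Σx)² = 50358 − 47961 = 2397; nΣy² − (Σy)² = 72822 − 71289 = 1533
r = 501 / √(2397 × 1533) = 501 / 1916.9249 ≈ 0.2614

0.2614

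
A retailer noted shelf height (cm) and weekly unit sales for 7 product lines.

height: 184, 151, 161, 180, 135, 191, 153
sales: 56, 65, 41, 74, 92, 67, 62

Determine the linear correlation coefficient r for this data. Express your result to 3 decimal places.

-0.343

n = 7, Σx = 1155, Σy = 457, Σx² = 193093, Σy² = 31315, Σxy = 74743
nΣxy − ΣxΣy = 523201 − 527835 = -4634
nΣx² − (Σx)² = 1351651 − 1334025 = 17626; nΣy² − (Σy)² = 219205 − 208849 = 10356
r = -4634 / √(17626 × 10356) = -4634 / 13510.5461 ≈ -0.343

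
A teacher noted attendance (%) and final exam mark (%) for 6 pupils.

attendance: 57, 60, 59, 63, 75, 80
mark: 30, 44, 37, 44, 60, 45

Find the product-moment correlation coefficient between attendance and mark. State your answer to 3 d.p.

n = 6, Σx = 394, Σy = 260, Σx² = 26324, Σy² = 11766, Σxy = 17405
nΣxy − ΣxΣy = 104430 − 102440 = 1990
nΣx² − (Σx)² = 157944 − 155236 = 2708; nΣy² − (Σy)² = 70596 − 67600 = 2996
r = 1990 / √(2708 × 2996) = 1990 / 2848.3623 ≈ 0.699

0.699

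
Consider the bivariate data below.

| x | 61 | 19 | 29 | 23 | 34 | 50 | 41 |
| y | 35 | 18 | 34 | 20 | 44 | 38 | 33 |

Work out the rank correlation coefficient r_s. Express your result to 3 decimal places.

0.679

Rank x: 7, 1, 3, 2, 4, 6, 5
Rank y: 5, 1, 4, 2, 7, 6, 3
d = rank(x) − rank(y): 2, 0, -1, 0, -3, 0, 2; Σd² = 18
ρ = 1 − 6Σd² / [n(n²−1)] = 1 − 6×18 / (7×48) = 1 − 108/336 ≈ 0.679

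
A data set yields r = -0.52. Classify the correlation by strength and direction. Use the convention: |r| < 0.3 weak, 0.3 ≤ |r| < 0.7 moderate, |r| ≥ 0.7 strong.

r = -0.52 < 0 so the relationship is negative.
|r| = 0.52, which falls in the moderate range.

moderate negative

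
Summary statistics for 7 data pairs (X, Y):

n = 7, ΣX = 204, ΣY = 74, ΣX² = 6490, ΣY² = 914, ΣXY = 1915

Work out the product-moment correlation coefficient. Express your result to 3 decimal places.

-0.902

r = (nΣXY − ΣXΣY) / √[(nΣX² − (ΣX)²)(nΣY² − (ΣY)²)]
Numerator: 7×1915 − 204×74 = -1691
Denominator: √[(45430 − 41616)(6398 − 5476)] = √[3814 × 922] = 1875.2355
r = -1691 / 1875.2355 ≈ -0.902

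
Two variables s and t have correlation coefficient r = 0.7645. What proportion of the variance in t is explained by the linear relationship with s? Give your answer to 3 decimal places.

r² = (0.7645)² = 0.584

0.584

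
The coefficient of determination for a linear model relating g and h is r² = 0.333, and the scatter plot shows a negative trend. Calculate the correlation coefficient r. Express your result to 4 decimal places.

-0.5771

|r| = √0.333 = 0.5771
The association is negative, so r = −0.5771.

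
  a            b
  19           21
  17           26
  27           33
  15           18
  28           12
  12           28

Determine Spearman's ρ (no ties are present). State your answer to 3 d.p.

Rank a: 4, 3, 5, 2, 6, 1
Rank b: 3, 4, 6, 2, 1, 5
d = rank(a) − rank(b): 1, -1, -1, 0, 5, -4; Σd² = 44
ρ = 1 − 6Σd² / [n(n²−1)] = 1 − 6×44 / (6×35) = 1 − 264/210 ≈ -0.257

-0.257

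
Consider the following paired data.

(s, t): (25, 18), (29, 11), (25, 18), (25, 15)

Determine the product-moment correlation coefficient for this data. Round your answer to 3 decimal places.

n = 4, Σs = 104, Σt = 62, Σs² = 2716, Σt² = 994, Σst = 1594
nΣst − ΣsΣt = 6376 − 6448 = -72
nΣs² − (Σs)² = 10864 − 10816 = 48; nΣt² − (Σt)² = 3976 − 3844 = 132
r = -72 / √(48 × 132) = -72 / 79.5990 ≈ -0.905

-0.905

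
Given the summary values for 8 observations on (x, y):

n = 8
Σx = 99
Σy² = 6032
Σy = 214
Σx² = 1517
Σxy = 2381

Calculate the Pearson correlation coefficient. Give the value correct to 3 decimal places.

r = (nΣxy − ΣxΣy) / √[(nΣx² − (Σx)²)(nΣy² − (Σy)²)]
Numerator: 8×2381 − 99×214 = -2138
Denominator: √[(12136 − 9801)(48256 − 45796)] = √[2335 × 2460] = 2396.6852
r = -2138 / 2396.6852 ≈ -0.892

-0.892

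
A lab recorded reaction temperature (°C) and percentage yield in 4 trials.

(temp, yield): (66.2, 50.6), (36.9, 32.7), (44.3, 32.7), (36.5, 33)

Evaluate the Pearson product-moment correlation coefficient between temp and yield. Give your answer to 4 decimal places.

0.9641

n = 4, Σx = 183.9, Σy = 149, Σx² = 9038.79, Σy² = 5787.94, Σxy = 7209.46
nΣxy − ΣxΣy = 28837.84 − 27401.1 = 1436.74
nΣx² − (Σx)² = 36155.16 − 33819.21 = 2335.95; nΣy² − (Σy)² = 23151.76 − 22201 = 950.76
r = 1436.74 / √(2335.95 × 950.76) = 1436.74 / 1490.2778 ≈ 0.9641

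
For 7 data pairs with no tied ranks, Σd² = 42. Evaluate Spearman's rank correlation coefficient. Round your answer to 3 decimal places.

0.250

ρ = 1 − 6Σd² / [n(n²−1)] = 1 − 6×42 / (7×48)
  = 1 − 252/336 = 1 − 0.7500 ≈ 0.250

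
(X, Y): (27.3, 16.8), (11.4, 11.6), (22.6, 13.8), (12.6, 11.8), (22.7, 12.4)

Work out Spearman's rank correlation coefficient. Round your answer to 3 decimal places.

0.900

Rank X: 5, 1, 3, 2, 4
Rank Y: 5, 1, 4, 2, 3
d = rank(X) − rank(Y): 0, 0, -1, 0, 1; Σd² = 2
ρ = 1 − 6Σd² / [n(n²−1)] = 1 − 6×2 / (5×24) = 1 − 12/120 ≈ 0.900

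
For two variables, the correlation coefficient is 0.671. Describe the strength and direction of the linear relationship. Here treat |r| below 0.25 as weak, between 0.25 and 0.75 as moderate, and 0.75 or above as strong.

moderate positive

r = 0.671 > 0 so the relationship is positive.
|r| = 0.671, which falls in the moderate range.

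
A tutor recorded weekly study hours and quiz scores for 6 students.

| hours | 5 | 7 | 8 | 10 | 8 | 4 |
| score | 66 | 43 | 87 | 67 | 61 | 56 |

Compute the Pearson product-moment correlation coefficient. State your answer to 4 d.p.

0.3082

n = 6, Σx = 42, Σy = 380, Σx² = 318, Σy² = 25120, Σxy = 2709
nΣxy − ΣxΣy = 16254 − 15960 = 294
nΣx² − (Σx)² = 1908 − 1764 = 144; nΣy² − (Σy)² = 150720 − 144400 = 6320
r = 294 / √(144 × 6320) = 294 / 953.9811 ≈ 0.3082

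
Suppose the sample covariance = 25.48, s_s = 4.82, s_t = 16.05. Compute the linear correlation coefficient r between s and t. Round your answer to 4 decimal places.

0.3294

r = Cov(s,t) / (s_s · s_t) = 25.48 / (4.82 × 16.05)
  = 25.48 / 77.3610 ≈ 0.3294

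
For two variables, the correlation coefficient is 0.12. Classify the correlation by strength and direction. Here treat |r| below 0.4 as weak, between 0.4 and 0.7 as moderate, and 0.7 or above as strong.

r = 0.12 > 0 so the relationship is positive.
|r| = 0.12, which falls in the weak range.

weak positive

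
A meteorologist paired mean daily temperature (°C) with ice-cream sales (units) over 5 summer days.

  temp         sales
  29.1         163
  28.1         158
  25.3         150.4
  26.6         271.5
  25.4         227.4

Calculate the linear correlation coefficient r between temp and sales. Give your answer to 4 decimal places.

n = 5, Σx = 134.5, Σy = 970.3, Σx² = 3629.23, Σy² = 199576.17, Σxy = 25986.08
nΣxy − ΣxΣy = 129930.4 − 130505.35 = -574.95
nΣx² − (Σx)² = 18146.15 − 18090.25 = 55.9; nΣy² − (Σy)² = 997880.85 − 941482.09 = 56398.76
r = -574.95 / √(55.9 × 56398.76) = -574.95 / 1775.5818 ≈ -0.3238

-0.3238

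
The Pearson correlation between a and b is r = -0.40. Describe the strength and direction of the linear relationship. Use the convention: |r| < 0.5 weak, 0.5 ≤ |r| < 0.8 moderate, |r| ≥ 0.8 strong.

r = -0.40 < 0 so the relationship is negative.
|r| = 0.40, which falls in the weak range.

weak negative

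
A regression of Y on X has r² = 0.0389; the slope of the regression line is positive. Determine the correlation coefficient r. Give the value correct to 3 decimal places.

|r| = √0.0389 = 0.197
The association is positive, so r = 0.197.

0.197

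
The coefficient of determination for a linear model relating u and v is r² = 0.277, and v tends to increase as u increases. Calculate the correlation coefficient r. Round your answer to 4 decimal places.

0.5263

|r| = √0.277 = 0.5263
The association is positive, so r = 0.5263.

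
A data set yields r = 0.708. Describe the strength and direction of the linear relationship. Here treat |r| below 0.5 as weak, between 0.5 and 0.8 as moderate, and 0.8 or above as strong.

moderate positive

r = 0.708 > 0 so the relationship is positive.
|r| = 0.708, which falls in the moderate range.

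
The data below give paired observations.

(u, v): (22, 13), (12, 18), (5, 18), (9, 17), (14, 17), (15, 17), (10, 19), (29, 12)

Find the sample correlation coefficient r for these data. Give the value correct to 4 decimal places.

n = 8, Σu = 116, Σv = 131, Σu² = 2096, Σv² = 2189, Σuv = 1776
nΣuv − ΣuΣv = 14208 − 15196 = -988
nΣu² − (Σu)² = 16768 − 13456 = 3312; nΣv² − (Σv)² = 17512 − 17161 = 351
r = -988 / √(3312 × 351) = -988 / 1078.1985 ≈ -0.9163

-0.9163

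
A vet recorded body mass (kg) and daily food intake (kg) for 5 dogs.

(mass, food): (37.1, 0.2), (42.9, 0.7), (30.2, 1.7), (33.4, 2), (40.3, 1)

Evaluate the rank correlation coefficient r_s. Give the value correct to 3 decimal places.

-0.600

Rank mass: 3, 5, 1, 2, 4
Rank food: 1, 2, 4, 5, 3
d = rank(mass) − rank(food): 2, 3, -3, -3, 1; Σd² = 32
ρ = 1 − 6Σd² / [n(n²−1)] = 1 − 6×32 / (5×24) = 1 − 192/120 ≈ -0.600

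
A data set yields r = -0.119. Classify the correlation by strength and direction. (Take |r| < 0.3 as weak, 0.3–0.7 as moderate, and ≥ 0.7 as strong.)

weak negative

r = -0.119 < 0 so the relationship is negative.
|r| = 0.119, which falls in the weak range.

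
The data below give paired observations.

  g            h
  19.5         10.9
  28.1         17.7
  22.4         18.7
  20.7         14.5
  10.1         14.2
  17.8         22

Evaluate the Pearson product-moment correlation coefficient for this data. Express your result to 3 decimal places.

0.231

n = 6, Σg = 118.6, Σh = 98, Σg² = 2518.96, Σh² = 1677.68, Σgh = 1963.97
nΣgh − ΣgΣh = 11783.82 − 11622.8 = 161.02
nΣg² − (Σg)² = 15113.76 − 14065.96 = 1047.8; nΣh² − (Σh)² = 10066.08 − 9604 = 462.08
r = 161.02 / √(1047.8 × 462.08) = 161.02 / 695.8214 ≈ 0.231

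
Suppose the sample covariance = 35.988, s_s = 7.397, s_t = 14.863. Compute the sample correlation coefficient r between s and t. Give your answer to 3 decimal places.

0.327

r = Cov(s,t) / (s_s · s_t) = 35.988 / (7.397 × 14.863)
  = 35.988 / 109.9416 ≈ 0.327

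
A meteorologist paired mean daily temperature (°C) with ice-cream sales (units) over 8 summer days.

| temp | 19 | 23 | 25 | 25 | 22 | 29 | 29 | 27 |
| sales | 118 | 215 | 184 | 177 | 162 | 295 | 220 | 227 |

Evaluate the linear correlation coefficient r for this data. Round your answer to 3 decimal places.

0.851

n = 8, Σx = 199, Σy = 1598, Σx² = 5035, Σy² = 338532, Σxy = 40840
nΣxy − ΣxΣy = 326720 − 318002 = 8718
nΣx² − (Σx)² = 40280 − 39601 = 679; nΣy² − (Σy)² = 2708256 − 2553604 = 154652
r = 8718 / √(679 × 154652) = 8718 / 10247.3757 ≈ 0.851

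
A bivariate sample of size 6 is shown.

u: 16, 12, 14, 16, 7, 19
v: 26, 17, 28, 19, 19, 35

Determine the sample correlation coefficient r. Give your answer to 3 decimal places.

0.682

n = 6, Σu = 84, Σv = 144, Σu² = 1262, Σv² = 3696, Σuv = 2114
nΣuv − ΣuΣv = 12684 − 12096 = 588
nΣu² − (Σu)² = 7572 − 7056 = 516; nΣv² − (Σv)² = 22176 − 20736 = 1440
r = 588 / √(516 × 1440) = 588 / 861.9977 ≈ 0.682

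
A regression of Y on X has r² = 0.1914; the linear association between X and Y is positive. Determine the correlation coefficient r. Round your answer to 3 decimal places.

|r| = √0.1914 = 0.437
The association is positive, so r = 0.437.

0.437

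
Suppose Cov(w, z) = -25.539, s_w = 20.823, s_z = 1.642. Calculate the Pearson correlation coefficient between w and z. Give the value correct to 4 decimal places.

r = Cov(w,z) / (s_w · s_z) = -25.539 / (20.823 × 1.642)
  = -25.539 / 34.1914 ≈ -0.7469

-0.7469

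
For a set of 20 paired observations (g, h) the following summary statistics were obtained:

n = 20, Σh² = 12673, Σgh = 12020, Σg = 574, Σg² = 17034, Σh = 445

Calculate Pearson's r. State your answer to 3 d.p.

-0.603

r = (nΣgh − ΣgΣh) / √[(nΣg² − (Σg)²)(nΣh² − (Σh)²)]
Numerator: 20×12020 − 574×445 = -15030
Denominator: √[(340680 − 329476)(253460 − 198025)] = √[11204 × 55435] = 24921.7523
r = -15030 / 24921.7523 ≈ -0.603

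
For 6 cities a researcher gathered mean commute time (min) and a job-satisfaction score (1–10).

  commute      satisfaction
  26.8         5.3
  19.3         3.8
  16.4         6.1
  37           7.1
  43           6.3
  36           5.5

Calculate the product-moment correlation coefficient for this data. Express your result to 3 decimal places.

0.547

n = 6, Σx = 178.5, Σy = 34.1, Σx² = 5873.69, Σy² = 200.09, Σxy = 1047.02
nΣxy − ΣxΣy = 6282.12 − 6086.85 = 195.27
nΣx² − (Σx)² = 35242.14 − 31862.25 = 3379.89; nΣy² − (Σy)² = 1200.54 − 1162.81 = 37.73
r = 195.27 / √(3379.89 × 37.73) = 195.27 / 357.1040 ≈ 0.547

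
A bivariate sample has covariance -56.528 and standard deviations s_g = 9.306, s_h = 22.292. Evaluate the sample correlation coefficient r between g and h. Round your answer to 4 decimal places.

r = Cov(g,h) / (s_g · s_h) = -56.528 / (9.306 × 22.292)
  = -56.528 / 207.4494 ≈ -0.2725

-0.2725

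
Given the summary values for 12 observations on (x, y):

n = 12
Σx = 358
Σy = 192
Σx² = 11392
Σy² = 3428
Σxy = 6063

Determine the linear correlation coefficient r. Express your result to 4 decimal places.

0.6656

r = (nΣxy − ΣxΣy) / √[(nΣx² − (Σx)²)(nΣy² − (Σy)²)]
Numerator: 12×6063 − 358×192 = 4020
Denominator: √[(136704 − 128164)(41136 − 36864)] = √[8540 × 4272] = 6040.1060
r = 4020 / 6040.1060 ≈ 0.6656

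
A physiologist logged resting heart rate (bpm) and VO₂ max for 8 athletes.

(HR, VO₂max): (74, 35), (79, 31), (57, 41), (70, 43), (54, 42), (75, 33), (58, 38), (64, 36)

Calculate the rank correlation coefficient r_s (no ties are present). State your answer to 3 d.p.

Rank HR: 6, 8, 2, 5, 1, 7, 3, 4
Rank VO₂max: 3, 1, 6, 8, 7, 2, 5, 4
d = rank(HR) − rank(VO₂max): 3, 7, -4, -3, -6, 5, -2, 0; Σd² = 148
ρ = 1 − 6Σd² / [n(n²−1)] = 1 − 6×148 / (8×63) = 1 − 888/504 ≈ -0.762

-0.762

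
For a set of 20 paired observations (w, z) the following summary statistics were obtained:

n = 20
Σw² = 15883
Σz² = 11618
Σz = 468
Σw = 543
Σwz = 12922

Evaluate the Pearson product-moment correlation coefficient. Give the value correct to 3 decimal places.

0.247

r = (nΣwz − ΣwΣz) / √[(nΣw² − (Σw)²)(nΣz² − (Σz)²)]
Numerator: 20×12922 − 543×468 = 4316
Denominator: √[(317660 − 294849)(232360 − 219024)] = √[22811 × 13336] = 17441.5451
r = 4316 / 17441.5451 ≈ 0.247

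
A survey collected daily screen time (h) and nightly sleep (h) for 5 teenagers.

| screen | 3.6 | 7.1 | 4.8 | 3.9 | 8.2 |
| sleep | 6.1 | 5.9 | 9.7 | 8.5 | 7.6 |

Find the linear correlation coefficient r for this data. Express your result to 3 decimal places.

n = 5, Σx = 27.6, Σy = 37.8, Σx² = 168.86, Σy² = 296.12, Σxy = 205.88
nΣxy − ΣxΣy = 1029.4 − 1043.28 = -13.88
nΣx² − (Σx)² = 844.3 − 761.76 = 82.54; nΣy² − (Σy)² = 1480.6 − 1428.84 = 51.76
r = -13.88 / √(82.54 × 51.76) = -13.88 / 65.3626 ≈ -0.212

-0.212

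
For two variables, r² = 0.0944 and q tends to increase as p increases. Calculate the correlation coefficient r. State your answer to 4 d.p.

0.3072

|r| = √0.0944 = 0.3072
The association is positive, so r = 0.3072.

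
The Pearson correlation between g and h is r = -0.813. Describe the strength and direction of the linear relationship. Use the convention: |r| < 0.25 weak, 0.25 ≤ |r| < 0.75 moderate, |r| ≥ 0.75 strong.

r = -0.813 < 0 so the relationship is negative.
|r| = 0.813, which falls in the strong range.

strong negative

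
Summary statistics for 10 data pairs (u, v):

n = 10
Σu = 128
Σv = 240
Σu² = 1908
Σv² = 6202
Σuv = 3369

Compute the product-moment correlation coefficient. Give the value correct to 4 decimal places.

0.8604

r = (nΣuv − ΣuΣv) / √[(nΣu² − (Σu)²)(nΣv² − (Σv)²)]
Numerator: 10×3369 − 128×240 = 2970
Denominator: √[(19080 − 16384)(62020 − 57600)] = √[2696 × 4420] = 3452.0023
r = 2970 / 3452.0023 ≈ 0.8604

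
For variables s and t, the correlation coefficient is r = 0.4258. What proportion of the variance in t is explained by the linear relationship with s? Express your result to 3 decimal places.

0.181

r² = (0.4258)² = 0.181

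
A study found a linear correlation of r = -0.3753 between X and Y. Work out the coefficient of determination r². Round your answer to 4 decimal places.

0.1409

r² = (-0.3753)² = 0.1409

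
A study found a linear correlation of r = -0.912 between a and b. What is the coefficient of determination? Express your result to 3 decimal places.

r² = (-0.912)² = 0.832

0.832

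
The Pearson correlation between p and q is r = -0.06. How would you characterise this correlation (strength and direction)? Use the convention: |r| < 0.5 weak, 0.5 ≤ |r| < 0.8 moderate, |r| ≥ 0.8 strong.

weak negative

r = -0.06 < 0 so the relationship is negative.
|r| = 0.06, which falls in the weak range.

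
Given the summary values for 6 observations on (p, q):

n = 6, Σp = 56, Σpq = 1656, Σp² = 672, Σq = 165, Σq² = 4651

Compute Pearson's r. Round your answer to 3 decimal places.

0.891

r = (nΣpq − ΣpΣq) / √[(nΣp² − (Σp)²)(nΣq² − (Σq)²)]
Numerator: 6×1656 − 56×165 = 696
Denominator: √[(4032 − 3136)(27906 − 27225)] = √[896 × 681] = 781.1376
r = 696 / 781.1376 ≈ 0.891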